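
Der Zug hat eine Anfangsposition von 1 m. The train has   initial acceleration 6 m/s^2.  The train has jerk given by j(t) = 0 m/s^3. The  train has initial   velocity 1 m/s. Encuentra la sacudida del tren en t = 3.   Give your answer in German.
Mit j(t) = 0 und Einsetzen von t = 3, finden wir j = 0.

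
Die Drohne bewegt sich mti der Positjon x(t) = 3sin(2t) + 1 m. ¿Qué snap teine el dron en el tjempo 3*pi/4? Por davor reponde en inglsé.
Starting from position x(t) = 3·sin(2·t) + 1, we take 4 derivatives. Taking d/dt of x(t), we find v(t) = 6·cos(2·t). The derivative of velocity gives acceleration: a(t) = -12·sin(2·t). Taking d/dt of a(t), we find j(t) = -24·cos(2·t). Taking d/dt of j(t), we find s(t) = 48·sin(2·t). We have snap s(t) = 48·sin(2·t). Substituting t = 3*pi/4: s(3*pi/4) = -48.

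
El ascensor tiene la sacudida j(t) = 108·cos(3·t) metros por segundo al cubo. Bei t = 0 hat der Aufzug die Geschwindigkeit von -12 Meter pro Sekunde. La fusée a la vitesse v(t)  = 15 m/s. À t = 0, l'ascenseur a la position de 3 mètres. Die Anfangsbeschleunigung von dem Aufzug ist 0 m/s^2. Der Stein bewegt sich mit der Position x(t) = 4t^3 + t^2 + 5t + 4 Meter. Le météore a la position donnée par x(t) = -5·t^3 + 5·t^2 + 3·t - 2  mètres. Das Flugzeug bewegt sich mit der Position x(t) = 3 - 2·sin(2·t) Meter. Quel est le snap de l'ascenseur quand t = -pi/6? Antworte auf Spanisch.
Debemos derivar nuestra ecuación de la sacudida j(t) = 108·cos(3·t) 1 vez. Derivando la sacudida, obtenemos el snap: s(t) = -324·sin(3·t). De la ecuación del snap s(t) = -324·sin(3·t), sustituimos t = -pi/6 para obtener s = 324.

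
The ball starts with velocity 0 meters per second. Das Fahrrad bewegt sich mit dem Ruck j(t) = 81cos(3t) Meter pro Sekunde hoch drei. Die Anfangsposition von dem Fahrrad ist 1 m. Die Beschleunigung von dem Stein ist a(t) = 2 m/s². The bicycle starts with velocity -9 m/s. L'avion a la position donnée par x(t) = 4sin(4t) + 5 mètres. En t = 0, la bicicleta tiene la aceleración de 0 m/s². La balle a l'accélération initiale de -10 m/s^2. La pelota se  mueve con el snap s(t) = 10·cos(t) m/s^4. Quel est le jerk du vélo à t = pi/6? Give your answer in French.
De l'équation du jerk j(t) = 81·cos(3·t), nous substituons t = pi/6 pour obtenir j = 0.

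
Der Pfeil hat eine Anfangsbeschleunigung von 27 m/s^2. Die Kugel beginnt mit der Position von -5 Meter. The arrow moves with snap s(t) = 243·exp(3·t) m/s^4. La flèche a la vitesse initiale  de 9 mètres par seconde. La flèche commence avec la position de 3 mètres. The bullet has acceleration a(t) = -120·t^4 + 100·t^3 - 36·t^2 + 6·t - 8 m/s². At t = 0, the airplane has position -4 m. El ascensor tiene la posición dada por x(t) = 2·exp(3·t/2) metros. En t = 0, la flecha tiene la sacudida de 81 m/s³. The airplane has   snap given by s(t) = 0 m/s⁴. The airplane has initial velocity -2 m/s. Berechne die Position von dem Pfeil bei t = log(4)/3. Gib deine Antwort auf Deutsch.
Wir müssen das Integral unserer Gleichung für den Snap s(t) = 243·exp(3·t) 4-mal finden. Mit ∫s(t)dt und Anwendung von j(0) = 81, finden wir j(t) = 81·exp(3·t). Die Stammfunktion von dem Ruck, mit a(0) = 27, ergibt die Beschleunigung: a(t) = 27·exp(3·t). Mit ∫a(t)dt und Anwendung von v(0) = 9, finden wir v(t) = 9·exp(3·t). Durch Integration von der Geschwindigkeit und Verwendung der Anfangsbedingung x(0) = 3, erhalten wir x(t) = 3·exp(3·t). Aus der Gleichung für die Position x(t) = 3·exp(3·t), setzen wir t = log(4)/3 ein und erhalten x = 12.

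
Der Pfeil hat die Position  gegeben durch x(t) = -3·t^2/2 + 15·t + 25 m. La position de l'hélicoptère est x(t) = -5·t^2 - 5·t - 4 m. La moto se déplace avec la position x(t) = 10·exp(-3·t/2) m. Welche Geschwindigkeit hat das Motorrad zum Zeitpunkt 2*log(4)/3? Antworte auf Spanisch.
Para resolver esto, necesitamos tomar 1 derivada de nuestra ecuación de la posición x(t) = 10·exp(-3·t/2). Tomando d/dt de x(t), encontramos v(t) = -15·exp(-3·t/2). Usando v(t) = -15·exp(-3·t/2) y sustituyendo t = 2*log(4)/3, encontramos v = -15/4.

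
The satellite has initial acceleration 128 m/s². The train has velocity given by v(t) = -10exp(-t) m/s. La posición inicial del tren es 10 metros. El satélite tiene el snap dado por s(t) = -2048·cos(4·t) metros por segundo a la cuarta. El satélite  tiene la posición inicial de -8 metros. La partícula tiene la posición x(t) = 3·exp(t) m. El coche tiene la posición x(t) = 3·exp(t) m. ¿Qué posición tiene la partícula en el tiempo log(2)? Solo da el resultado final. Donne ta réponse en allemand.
Bei t = log(2), x = 6.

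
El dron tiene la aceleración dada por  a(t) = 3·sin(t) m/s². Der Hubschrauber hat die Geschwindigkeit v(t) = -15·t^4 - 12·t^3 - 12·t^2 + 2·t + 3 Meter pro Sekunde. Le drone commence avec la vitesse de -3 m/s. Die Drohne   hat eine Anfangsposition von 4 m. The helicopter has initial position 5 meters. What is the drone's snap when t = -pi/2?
Starting from acceleration a(t) = 3·sin(t), we take 2 derivatives. The derivative of acceleration gives jerk: j(t) = 3·cos(t). Differentiating jerk, we get snap: s(t) = -3·sin(t). We have snap s(t) = -3·sin(t). Substituting t = -pi/2: s(-pi/2) = 3.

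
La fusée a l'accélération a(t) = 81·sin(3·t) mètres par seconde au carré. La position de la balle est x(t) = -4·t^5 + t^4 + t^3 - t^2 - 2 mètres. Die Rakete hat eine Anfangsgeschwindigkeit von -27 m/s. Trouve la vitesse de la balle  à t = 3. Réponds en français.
En partant de la position x(t) = -4·t^5 + t^4 + t^3 - t^2 - 2, nous prenons 1 dérivée. En dérivant la position, nous obtenons la vitesse: v(t) = -20·t^4 + 4·t^3 + 3·t^2 - 2·t. Nous avons la vitesse v(t) = -20·t^4 + 4·t^3 + 3·t^2 - 2·t. En substituant t = 3: v(3) = -1491.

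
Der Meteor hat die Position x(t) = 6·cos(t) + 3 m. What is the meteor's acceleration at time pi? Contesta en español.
Debemos derivar nuestra ecuación de la posición x(t) = 6·cos(t) + 3 2 veces. Derivando la posición, obtenemos la velocidad: v(t) = -6·sin(t). La derivada de la velocidad da la aceleración: a(t) = -6·cos(t). De la ecuación de la aceleración a(t) = -6·cos(t), sustituimos t = pi para obtener a = 6.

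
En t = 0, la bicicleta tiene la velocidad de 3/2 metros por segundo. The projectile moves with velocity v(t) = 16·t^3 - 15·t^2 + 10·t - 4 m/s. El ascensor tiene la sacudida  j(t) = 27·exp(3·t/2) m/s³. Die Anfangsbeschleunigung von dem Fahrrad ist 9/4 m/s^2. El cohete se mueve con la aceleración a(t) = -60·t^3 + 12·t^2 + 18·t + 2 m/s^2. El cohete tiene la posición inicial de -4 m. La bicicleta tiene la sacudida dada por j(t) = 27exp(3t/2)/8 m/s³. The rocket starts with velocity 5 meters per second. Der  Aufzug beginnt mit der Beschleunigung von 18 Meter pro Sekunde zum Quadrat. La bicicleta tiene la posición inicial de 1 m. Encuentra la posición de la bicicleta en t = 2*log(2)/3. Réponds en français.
Pour résoudre ceci, nous devons prendre 3 intégrales de notre équation du jerk j(t) = 27·exp(3·t/2)/8. L'intégrale du jerk, avec a(0) = 9/4, donne l'accélération: a(t) = 9·exp(3·t/2)/4. En intégrant l'accélération et en utilisant la condition initiale v(0) = 3/2, nous obtenons v(t) = 3·exp(3·t/2)/2. L'intégrale de la vitesse, avec x(0) = 1, donne la position: x(t) = exp(3·t/2). Nous avons la position x(t) = exp(3·t/2). En substituant t = 2*log(2)/3: x(2*log(2)/3) = 2.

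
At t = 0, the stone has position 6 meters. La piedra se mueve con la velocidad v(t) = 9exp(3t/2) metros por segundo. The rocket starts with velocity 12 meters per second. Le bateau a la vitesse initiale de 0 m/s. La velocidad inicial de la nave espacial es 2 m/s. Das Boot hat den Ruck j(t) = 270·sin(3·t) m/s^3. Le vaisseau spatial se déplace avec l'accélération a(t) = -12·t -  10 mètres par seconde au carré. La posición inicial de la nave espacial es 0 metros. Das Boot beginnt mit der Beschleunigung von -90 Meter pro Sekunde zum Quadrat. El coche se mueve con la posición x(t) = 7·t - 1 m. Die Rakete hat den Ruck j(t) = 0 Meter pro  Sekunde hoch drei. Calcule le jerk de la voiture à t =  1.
Pour résoudre ceci, nous devons prendre 3 dérivées de notre équation de la position x(t) = 7·t - 1. La dérivée de la position donne la vitesse: v(t) = 7. En prenant d/dt de v(t), nous trouvons a(t) = 0. La dérivée de l'accélération donne le jerk: j(t) = 0. Nous avons le jerk j(t) = 0. En substituant t = 1: j(1) = 0.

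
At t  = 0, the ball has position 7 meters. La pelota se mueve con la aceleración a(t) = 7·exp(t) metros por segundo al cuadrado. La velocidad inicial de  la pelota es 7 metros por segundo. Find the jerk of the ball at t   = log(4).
We must differentiate our acceleration equation a(t) = 7·exp(t) 1 time. Taking d/dt of a(t), we find j(t) = 7·exp(t). From the given jerk equation j(t) = 7·exp(t), we substitute t = log(4) to get j = 28.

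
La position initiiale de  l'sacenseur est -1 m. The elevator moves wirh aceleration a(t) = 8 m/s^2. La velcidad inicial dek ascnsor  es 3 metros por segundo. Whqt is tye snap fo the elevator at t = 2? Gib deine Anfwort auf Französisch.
Nous devons dériver notre équation de l'accélération a(t) = 8 2 fois. En dérivant l'accélération, nous obtenons le jerk: j(t) = 0. La dérivée du jerk donne le snap: s(t) = 0. Nous avons le snap s(t) = 0. En substituant t = 2: s(2) = 0.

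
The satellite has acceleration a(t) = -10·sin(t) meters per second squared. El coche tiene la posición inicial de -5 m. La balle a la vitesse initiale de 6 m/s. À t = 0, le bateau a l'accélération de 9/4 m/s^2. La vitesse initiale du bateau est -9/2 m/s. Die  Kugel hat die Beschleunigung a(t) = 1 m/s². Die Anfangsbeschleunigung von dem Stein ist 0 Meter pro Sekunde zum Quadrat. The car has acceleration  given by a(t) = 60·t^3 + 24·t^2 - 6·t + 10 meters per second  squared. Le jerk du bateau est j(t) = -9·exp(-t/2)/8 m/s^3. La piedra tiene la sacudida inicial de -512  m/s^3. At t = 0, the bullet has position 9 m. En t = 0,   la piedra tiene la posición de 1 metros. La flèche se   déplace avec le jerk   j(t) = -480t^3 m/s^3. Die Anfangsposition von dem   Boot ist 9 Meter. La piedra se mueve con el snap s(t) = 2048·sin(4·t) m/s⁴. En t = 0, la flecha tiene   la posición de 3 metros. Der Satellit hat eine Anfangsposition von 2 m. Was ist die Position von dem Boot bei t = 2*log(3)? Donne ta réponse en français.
Pour résoudre ceci, nous devons prendre 3 primitives de notre équation du jerk j(t) = -9·exp(-t/2)/8. En intégrant le jerk et en utilisant la condition initiale a(0) = 9/4, nous obtenons a(t) = 9·exp(-t/2)/4. En intégrant l'accélération et en utilisant la condition initiale v(0) = -9/2, nous obtenons v(t) = -9·exp(-t/2)/2. En prenant ∫v(t)dt et en appliquant x(0) = 9, nous trouvons x(t) = 9·exp(-t/2). En utilisant x(t) = 9·exp(-t/2) et en substituant t = 2*log(3), nous trouvons x = 3.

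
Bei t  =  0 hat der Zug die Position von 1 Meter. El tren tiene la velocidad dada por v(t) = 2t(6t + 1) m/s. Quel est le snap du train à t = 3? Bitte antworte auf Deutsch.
Um dies zu lösen, müssen wir 3 Ableitungen unserer Gleichung für die Geschwindigkeit v(t) = 2·t·(6·t + 1) nehmen. Die Ableitung von der Geschwindigkeit ergibt die Beschleunigung: a(t) = 24·t + 2. Durch Ableiten von der Beschleunigung erhalten wir den Ruck: j(t) = 24. Durch Ableiten von dem Ruck erhalten wir den Snap: s(t) = 0. Wir haben den Snap s(t) = 0. Durch Einsetzen von t = 3: s(3) = 0.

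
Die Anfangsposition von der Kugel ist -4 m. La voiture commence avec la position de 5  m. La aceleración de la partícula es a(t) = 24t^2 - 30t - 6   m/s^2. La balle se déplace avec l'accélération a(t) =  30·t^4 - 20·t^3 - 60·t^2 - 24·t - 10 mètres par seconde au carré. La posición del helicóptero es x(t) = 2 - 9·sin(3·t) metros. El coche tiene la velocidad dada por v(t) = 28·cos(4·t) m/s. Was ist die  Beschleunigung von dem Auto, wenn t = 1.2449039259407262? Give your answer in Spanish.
Para resolver esto, necesitamos tomar 1 derivada de nuestra ecuación de la velocidad v(t) = 28·cos(4·t). Derivando la velocidad, obtenemos la aceleración: a(t) = -112·sin(4·t). Usando a(t) = -112·sin(4·t) y sustituyendo t = 1.2449039259407262, encontramos a = 108.024773837823.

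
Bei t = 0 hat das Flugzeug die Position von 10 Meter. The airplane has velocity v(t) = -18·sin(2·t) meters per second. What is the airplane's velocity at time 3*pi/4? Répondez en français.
De l'équation de la vitesse v(t) = -18·sin(2·t), nous substituons t = 3*pi/4 pour obtenir v = 18.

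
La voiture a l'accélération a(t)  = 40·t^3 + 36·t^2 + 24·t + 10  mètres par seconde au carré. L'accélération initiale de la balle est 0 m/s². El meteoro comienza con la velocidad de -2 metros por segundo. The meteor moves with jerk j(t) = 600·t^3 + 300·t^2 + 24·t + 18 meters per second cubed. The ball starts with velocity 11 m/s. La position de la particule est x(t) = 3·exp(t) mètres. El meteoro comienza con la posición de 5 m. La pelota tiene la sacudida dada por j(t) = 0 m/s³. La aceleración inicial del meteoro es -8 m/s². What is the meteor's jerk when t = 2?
Using j(t) = 600·t^3 + 300·t^2 + 24·t + 18 and substituting t = 2, we find j = 6066.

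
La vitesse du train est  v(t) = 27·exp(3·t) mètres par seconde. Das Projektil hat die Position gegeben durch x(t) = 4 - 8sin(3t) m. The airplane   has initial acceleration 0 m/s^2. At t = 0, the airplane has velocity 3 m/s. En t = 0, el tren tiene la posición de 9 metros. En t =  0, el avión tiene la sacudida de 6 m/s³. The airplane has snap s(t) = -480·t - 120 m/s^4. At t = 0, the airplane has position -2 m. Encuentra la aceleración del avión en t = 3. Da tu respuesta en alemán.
Wir müssen das Integral unserer Gleichung für den Snap s(t) = -480·t - 120 2-mal finden. Das Integral von dem Snap ist der Ruck. Mit j(0) = 6 erhalten wir j(t) = -240·t^2 - 120·t + 6. Das Integral von dem Ruck, mit a(0) = 0, ergibt die Beschleunigung: a(t) = 2·t·(-40·t^2 - 30·t + 3). Mit a(t) = 2·t·(-40·t^2 - 30·t + 3) und Einsetzen von t = 3, finden wir a = -2682.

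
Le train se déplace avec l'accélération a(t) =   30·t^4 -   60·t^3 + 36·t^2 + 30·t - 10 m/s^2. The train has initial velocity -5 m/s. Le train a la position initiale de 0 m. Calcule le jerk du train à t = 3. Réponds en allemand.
Ausgehend von der Beschleunigung a(t) = 30·t^4 - 60·t^3 + 36·t^2 + 30·t - 10, nehmen wir 1 Ableitung. Mit d/dt von a(t) finden wir j(t) = 120·t^3 - 180·t^2 + 72·t + 30. Aus der Gleichung für den Ruck j(t) = 120·t^3 - 180·t^2 + 72·t + 30, setzen wir t = 3 ein und erhalten j = 1866.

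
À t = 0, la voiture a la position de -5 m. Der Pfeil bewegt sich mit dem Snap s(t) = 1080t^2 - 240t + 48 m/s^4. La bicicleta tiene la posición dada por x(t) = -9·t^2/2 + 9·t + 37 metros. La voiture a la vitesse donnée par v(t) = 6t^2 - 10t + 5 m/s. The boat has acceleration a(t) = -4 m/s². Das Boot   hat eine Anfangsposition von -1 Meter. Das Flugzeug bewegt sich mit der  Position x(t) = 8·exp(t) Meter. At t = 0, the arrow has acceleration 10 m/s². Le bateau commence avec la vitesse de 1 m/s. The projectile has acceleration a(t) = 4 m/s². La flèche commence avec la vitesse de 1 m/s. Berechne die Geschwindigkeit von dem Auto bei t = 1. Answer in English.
From the given velocity equation v(t) = 6·t^2 - 10·t + 5, we substitute t = 1 to get v = 1.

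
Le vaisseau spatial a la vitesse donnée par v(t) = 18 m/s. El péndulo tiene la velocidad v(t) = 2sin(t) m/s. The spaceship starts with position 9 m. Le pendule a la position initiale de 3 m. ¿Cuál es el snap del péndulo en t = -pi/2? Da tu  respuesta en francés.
Pour résoudre ceci, nous devons prendre 3 dérivées de notre équation de la vitesse v(t) = 2·sin(t). En prenant d/dt de v(t), nous trouvons a(t) = 2·cos(t). La dérivée de l'accélération donne le jerk: j(t) = -2·sin(t). En prenant d/dt de j(t), nous trouvons s(t) = -2·cos(t). En utilisant s(t) = -2·cos(t) et en substituant t = -pi/2, nous trouvons s = 0.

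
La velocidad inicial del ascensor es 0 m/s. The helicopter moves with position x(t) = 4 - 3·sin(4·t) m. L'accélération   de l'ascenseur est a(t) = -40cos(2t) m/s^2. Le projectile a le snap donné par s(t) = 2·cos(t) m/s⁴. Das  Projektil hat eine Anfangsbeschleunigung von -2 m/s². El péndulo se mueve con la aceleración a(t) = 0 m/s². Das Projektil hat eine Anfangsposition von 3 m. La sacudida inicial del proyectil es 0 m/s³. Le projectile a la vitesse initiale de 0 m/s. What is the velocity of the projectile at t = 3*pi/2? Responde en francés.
En partant du snap s(t) = 2·cos(t), nous prenons 3 primitives. L'intégrale du snap, avec j(0) = 0, donne le jerk: j(t) = 2·sin(t). En intégrant le jerk et en utilisant la condition initiale a(0) = -2, nous obtenons a(t) = -2·cos(t). En prenant ∫a(t)dt et en appliquant v(0) = 0, nous trouvons v(t) = -2·sin(t). Nous avons la vitesse v(t) = -2·sin(t). En substituant t = 3*pi/2: v(3*pi/2) = 2.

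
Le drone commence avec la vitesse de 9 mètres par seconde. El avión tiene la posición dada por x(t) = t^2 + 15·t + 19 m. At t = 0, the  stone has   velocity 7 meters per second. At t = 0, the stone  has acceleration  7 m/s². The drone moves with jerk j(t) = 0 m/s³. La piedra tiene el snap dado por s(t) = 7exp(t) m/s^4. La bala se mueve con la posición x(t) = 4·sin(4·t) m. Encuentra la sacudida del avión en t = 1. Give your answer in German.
Ausgehend von der Position x(t) = t^2 + 15·t + 19, nehmen wir 3 Ableitungen. Durch Ableiten von der Position erhalten wir die Geschwindigkeit: v(t) = 2·t + 15. Mit d/dt von v(t) finden wir a(t) = 2. Mit d/dt von a(t) finden wir j(t) = 0. Mit j(t) = 0 und Einsetzen von t = 1, finden wir j = 0.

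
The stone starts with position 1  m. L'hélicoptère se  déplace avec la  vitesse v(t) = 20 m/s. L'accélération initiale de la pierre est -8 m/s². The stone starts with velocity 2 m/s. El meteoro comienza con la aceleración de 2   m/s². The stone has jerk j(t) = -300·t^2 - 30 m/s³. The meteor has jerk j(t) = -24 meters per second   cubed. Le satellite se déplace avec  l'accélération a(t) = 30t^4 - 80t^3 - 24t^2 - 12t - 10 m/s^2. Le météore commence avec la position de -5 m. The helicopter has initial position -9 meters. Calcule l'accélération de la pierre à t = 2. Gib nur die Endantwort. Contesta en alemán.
Bei t = 2, a = -868.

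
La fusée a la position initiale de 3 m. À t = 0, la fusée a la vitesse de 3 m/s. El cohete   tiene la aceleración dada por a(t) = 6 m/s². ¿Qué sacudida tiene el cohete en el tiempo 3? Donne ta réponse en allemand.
Wir müssen unsere Gleichung für die Beschleunigung a(t) = 6 1-mal ableiten. Mit d/dt von a(t) finden wir j(t) = 0. Mit j(t) = 0 und Einsetzen von t = 3, finden wir j = 0.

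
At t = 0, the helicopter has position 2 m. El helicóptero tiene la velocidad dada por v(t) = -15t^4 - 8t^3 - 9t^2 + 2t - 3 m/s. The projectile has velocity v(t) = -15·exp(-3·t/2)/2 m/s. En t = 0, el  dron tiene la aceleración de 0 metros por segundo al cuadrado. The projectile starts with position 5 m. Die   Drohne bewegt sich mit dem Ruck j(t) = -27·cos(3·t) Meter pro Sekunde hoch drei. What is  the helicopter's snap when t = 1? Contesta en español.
Partiendo de la velocidad v(t) = -15·t^4 - 8·t^3 - 9·t^2 + 2·t - 3, tomamos 3 derivadas. Tomando d/dt de v(t), encontramos a(t) = -60·t^3 - 24·t^2 - 18·t + 2. Derivando la aceleración, obtenemos la sacudida: j(t) = -180·t^2 - 48·t - 18. La derivada de la sacudida da el snap: s(t) = -360·t - 48. Usando s(t) = -360·t - 48 y sustituyendo t = 1, encontramos s = -408.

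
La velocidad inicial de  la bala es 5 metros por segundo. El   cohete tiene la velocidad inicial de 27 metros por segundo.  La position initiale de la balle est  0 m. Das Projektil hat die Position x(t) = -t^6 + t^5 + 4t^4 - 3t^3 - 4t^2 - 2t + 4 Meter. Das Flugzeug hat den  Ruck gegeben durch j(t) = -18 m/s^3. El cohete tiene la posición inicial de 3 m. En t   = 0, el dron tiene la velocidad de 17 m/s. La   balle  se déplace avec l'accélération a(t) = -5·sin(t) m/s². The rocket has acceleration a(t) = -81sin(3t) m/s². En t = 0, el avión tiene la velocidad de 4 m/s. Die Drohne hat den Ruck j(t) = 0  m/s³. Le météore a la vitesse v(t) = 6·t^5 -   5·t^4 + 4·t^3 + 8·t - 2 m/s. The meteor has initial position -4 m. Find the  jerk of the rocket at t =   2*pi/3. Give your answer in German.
Um dies zu lösen, müssen wir 1 Ableitung unserer Gleichung für die Beschleunigung a(t) = -81·sin(3·t) nehmen. Die Ableitung von der Beschleunigung ergibt den Ruck: j(t) = -243·cos(3·t). Wir haben den Ruck j(t) = -243·cos(3·t). Durch Einsetzen von t = 2*pi/3: j(2*pi/3) = -243.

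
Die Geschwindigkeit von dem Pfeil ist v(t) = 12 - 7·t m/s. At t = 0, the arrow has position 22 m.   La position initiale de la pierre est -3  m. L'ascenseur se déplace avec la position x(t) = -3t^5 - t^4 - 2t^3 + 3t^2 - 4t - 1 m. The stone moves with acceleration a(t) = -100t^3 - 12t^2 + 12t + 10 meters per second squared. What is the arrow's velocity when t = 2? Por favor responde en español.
Tenemos la velocidad v(t) = 12 - 7·t. Sustituyendo t = 2: v(2) = -2.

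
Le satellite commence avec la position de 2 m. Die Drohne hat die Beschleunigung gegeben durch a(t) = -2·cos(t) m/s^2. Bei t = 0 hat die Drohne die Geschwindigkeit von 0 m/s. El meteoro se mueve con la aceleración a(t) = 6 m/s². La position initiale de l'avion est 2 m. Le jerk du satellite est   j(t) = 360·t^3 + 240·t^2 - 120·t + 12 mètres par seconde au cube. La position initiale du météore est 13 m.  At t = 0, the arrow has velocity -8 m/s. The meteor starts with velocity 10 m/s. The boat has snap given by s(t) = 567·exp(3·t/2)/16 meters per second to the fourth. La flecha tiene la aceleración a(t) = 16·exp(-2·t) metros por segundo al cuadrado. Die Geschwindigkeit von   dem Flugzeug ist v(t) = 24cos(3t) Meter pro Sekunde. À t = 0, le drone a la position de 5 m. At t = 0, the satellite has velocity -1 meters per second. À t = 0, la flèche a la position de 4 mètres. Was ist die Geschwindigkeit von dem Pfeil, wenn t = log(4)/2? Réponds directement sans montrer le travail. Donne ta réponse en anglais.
At t = log(4)/2, v = -2.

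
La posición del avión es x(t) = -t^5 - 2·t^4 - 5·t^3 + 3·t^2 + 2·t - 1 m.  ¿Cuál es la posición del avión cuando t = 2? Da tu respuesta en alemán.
Aus der Gleichung für die Position x(t) = -t^5 - 2·t^4 - 5·t^3 + 3·t^2 + 2·t - 1, setzen wir t = 2 ein und erhalten x = -89.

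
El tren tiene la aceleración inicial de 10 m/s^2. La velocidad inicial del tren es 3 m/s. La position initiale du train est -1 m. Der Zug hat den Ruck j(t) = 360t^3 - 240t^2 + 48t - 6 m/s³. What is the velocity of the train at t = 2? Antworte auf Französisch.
Pour résoudre ceci, nous devons prendre 2 intégrales de notre équation du jerk j(t) = 360·t^3 - 240·t^2 + 48·t - 6. La primitive du jerk, avec a(0) = 10, donne l'accélération: a(t) = 90·t^4 - 80·t^3 + 24·t^2 - 6·t + 10. En intégrant l'accélération et en utilisant la condition initiale v(0) = 3, nous obtenons v(t) = 18·t^5 - 20·t^4 + 8·t^3 - 3·t^2 + 10·t + 3. De l'équation de la vitesse v(t) = 18·t^5 - 20·t^4 + 8·t^3 - 3·t^2 + 10·t + 3, nous substituons t = 2 pour obtenir v = 331.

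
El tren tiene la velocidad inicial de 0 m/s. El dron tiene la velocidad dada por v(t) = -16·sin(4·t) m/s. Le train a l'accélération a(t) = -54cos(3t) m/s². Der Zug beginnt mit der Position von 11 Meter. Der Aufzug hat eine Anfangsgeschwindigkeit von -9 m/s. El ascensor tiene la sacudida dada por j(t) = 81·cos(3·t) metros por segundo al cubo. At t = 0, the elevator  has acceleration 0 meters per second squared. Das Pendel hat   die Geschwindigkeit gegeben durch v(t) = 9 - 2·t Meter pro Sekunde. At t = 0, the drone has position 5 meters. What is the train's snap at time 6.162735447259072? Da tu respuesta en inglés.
Starting from acceleration a(t) = -54·cos(3·t), we take 2 derivatives. Taking d/dt of a(t), we find j(t) = 162·sin(3·t). Taking d/dt of j(t), we find s(t) = 486·cos(3·t). Using s(t) = 486·cos(3·t) and substituting t = 6.162735447259072, we find s = 454.614386979985.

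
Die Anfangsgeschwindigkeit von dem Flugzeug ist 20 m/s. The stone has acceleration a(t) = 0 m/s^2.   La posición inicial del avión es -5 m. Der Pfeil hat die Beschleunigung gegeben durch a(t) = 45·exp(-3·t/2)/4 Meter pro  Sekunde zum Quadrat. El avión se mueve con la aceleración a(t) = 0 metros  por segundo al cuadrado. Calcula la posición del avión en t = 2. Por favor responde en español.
Necesitamos integrar nuestra ecuación de la aceleración a(t) = 0 2 veces. La integral de la aceleración es la velocidad. Usando v(0) = 20, obtenemos v(t) = 20. La integral de la velocidad, con x(0) = -5, da la posición: x(t) = 20·t - 5. Usando x(t) = 20·t - 5 y sustituyendo t = 2, encontramos x = 35.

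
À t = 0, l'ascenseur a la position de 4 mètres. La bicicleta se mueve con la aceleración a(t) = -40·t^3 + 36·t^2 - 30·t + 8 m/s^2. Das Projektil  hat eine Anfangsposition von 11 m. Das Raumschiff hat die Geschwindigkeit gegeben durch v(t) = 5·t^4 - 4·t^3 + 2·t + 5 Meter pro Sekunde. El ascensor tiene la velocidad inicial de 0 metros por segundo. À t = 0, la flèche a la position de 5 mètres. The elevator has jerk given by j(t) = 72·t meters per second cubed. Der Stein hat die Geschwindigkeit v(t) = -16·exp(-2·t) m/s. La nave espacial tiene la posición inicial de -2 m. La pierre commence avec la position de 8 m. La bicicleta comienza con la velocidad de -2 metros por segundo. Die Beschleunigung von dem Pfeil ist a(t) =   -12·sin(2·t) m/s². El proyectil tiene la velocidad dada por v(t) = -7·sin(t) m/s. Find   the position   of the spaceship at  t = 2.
We need to integrate our velocity equation v(t) = 5·t^4 - 4·t^3 + 2·t + 5 1 time. Integrating velocity and using the initial condition x(0) = -2, we get x(t) = t^5 - t^4 + t^2 + 5·t - 2. Using x(t) = t^5 - t^4 + t^2 + 5·t - 2 and substituting t = 2, we find x = 28.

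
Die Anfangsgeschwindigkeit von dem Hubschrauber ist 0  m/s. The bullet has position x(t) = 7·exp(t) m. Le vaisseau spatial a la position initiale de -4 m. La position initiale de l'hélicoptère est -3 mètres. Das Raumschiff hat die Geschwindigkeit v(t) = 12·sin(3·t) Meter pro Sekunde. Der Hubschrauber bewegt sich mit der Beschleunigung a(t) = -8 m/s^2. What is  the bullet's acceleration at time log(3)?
Starting from position x(t) = 7·exp(t), we take 2 derivatives. The derivative of position gives velocity: v(t) = 7·exp(t). The derivative of velocity gives acceleration: a(t) = 7·exp(t). Using a(t) = 7·exp(t) and substituting t = log(3), we find a = 21.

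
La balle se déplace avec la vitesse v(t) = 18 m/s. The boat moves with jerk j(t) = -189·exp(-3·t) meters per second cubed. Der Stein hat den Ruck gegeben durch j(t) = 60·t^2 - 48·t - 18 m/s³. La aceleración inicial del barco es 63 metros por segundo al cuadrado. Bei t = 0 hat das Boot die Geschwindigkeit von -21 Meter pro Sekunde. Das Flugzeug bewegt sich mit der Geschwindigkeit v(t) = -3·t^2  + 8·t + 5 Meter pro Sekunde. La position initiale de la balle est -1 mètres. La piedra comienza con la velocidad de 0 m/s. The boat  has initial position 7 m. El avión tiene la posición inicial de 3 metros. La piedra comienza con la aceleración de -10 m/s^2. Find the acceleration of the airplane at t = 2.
We must differentiate our velocity equation v(t) = -3·t^2 + 8·t + 5 1 time. Differentiating velocity, we get acceleration: a(t) = 8 - 6·t. Using a(t) = 8 - 6·t and substituting t = 2, we find a = -4.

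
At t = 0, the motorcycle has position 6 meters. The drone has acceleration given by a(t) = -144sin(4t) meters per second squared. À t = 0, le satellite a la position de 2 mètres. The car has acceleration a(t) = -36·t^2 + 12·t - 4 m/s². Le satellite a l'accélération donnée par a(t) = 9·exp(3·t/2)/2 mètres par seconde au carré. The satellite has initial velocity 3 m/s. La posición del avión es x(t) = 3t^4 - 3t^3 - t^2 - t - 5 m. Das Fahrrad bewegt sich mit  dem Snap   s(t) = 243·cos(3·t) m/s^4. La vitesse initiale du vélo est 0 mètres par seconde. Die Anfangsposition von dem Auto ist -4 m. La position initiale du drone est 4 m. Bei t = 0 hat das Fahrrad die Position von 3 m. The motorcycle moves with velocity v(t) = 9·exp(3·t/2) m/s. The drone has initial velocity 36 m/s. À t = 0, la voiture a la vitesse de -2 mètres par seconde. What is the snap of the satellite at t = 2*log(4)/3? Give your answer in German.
Wir müssen unsere Gleichung für die Beschleunigung a(t) = 9·exp(3·t/2)/2 2-mal ableiten. Die Ableitung von der Beschleunigung ergibt den Ruck: j(t) = 27·exp(3·t/2)/4. Durch Ableiten von dem Ruck erhalten wir den Snap: s(t) = 81·exp(3·t/2)/8. Wir haben den Snap s(t) = 81·exp(3·t/2)/8. Durch Einsetzen von t = 2*log(4)/3: s(2*log(4)/3) = 81/2.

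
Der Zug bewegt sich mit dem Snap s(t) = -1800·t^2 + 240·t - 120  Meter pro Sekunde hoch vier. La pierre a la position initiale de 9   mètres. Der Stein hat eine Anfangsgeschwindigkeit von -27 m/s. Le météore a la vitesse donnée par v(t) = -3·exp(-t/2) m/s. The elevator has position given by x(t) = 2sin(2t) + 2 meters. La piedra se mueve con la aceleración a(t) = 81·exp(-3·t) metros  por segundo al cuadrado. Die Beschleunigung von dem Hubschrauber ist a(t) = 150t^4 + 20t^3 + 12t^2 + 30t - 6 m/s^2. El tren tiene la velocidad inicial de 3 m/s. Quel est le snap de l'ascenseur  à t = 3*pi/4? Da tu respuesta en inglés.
Starting from position x(t) = 2·sin(2·t) + 2, we take 4 derivatives. The derivative of position gives velocity: v(t) = 4·cos(2·t). Taking d/dt of v(t), we find a(t) = -8·sin(2·t). The derivative of acceleration gives jerk: j(t) = -16·cos(2·t). The derivative of jerk gives snap: s(t) = 32·sin(2·t). We have snap s(t) = 32·sin(2·t). Substituting t = 3*pi/4: s(3*pi/4) = -32.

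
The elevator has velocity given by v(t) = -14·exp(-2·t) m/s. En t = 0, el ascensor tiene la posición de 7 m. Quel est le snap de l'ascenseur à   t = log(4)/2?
En partant de la vitesse v(t) = -14·exp(-2·t), nous prenons 3 dérivées. La dérivée de la vitesse donne l'accélération: a(t) = 28·exp(-2·t). La dérivée de l'accélération donne le jerk: j(t) = -56·exp(-2·t). En dérivant le jerk, nous obtenons le snap: s(t) = 112·exp(-2·t). De l'équation du snap s(t) = 112·exp(-2·t), nous substituons t = log(4)/2 pour obtenir s = 28.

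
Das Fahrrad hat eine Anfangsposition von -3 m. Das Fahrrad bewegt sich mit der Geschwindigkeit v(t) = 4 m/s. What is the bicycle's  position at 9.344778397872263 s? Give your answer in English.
We need to integrate our velocity equation v(t) = 4 1 time. Taking ∫v(t)dt and applying x(0) = -3, we find x(t) = 4·t - 3. Using x(t) = 4·t - 3 and substituting t = 9.344778397872263, we find x = 34.3791135914891.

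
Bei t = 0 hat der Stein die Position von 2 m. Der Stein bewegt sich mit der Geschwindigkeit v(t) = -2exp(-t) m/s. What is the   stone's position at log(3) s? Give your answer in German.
Um dies zu lösen, müssen wir 1 Integral unserer Gleichung für die Geschwindigkeit v(t) = -2·exp(-t) finden. Das Integral von der Geschwindigkeit ist die Position. Mit x(0) = 2 erhalten wir x(t) = 2·exp(-t). Mit x(t) = 2·exp(-t) und Einsetzen von t = log(3), finden wir x = 2/3.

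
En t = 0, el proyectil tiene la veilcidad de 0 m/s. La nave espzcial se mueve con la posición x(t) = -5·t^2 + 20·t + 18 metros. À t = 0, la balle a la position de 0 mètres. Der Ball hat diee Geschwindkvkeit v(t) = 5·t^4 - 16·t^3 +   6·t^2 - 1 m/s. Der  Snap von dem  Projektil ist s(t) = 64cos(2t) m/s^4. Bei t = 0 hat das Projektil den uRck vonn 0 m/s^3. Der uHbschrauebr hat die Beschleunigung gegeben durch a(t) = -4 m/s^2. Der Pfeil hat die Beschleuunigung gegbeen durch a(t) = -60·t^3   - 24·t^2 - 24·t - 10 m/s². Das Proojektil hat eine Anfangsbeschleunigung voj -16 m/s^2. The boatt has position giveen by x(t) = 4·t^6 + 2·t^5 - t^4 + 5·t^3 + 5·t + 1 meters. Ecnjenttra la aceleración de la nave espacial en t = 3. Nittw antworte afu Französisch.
Nous devons dériver notre équation de la position x(t) = -5·t^2 + 20·t + 18 2 fois. La dérivée de la position donne la vitesse: v(t) = 20 - 10·t. La dérivée de la vitesse donne l'accélération: a(t) = -10. De l'équation de l'accélération a(t) = -10, nous substituons t = 3 pour obtenir a = -10.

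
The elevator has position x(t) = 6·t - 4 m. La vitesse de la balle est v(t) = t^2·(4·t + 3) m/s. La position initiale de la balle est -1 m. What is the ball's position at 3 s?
We must find the antiderivative of our velocity equation v(t) = t^2·(4·t + 3) 1 time. The integral of velocity, with x(0) = -1, gives position: x(t) = t^4 + t^3 - 1. Using x(t) = t^4 + t^3 - 1 and substituting t = 3, we find x = 107.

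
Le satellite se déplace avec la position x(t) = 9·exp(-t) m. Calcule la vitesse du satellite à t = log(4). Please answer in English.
We must differentiate our position equation x(t) = 9·exp(-t) 1 time. Taking d/dt of x(t), we find v(t) = -9·exp(-t). From the given velocity equation v(t) = -9·exp(-t), we substitute t = log(4) to get v = -9/4.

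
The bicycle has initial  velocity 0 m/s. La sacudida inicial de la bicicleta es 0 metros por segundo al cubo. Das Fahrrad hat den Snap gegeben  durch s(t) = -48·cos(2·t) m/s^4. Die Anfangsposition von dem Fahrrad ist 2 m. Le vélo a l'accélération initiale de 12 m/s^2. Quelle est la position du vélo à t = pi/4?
Nous devons intégrer notre équation du snap s(t) = -48·cos(2·t) 4 fois. En prenant ∫s(t)dt et en appliquant j(0) = 0, nous trouvons j(t) = -24·sin(2·t). En intégrant le jerk et en utilisant la condition initiale a(0) = 12, nous obtenons a(t) = 12·cos(2·t). En intégrant l'accélération et en utilisant la condition initiale v(0) = 0, nous obtenons v(t) = 6·sin(2·t). L'intégrale de la vitesse est la position. En utilisant x(0) = 2, nous obtenons x(t) = 5 - 3·cos(2·t). En utilisant x(t) = 5 - 3·cos(2·t) et en substituant t = pi/4, nous trouvons x = 5.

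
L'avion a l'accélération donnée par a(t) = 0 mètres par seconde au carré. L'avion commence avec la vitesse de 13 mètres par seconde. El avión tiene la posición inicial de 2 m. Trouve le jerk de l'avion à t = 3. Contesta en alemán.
Ausgehend von der Beschleunigung a(t) = 0, nehmen wir 1 Ableitung. Durch Ableiten von der Beschleunigung erhalten wir den Ruck: j(t) = 0. Aus der Gleichung für den Ruck j(t) = 0, setzen wir t = 3 ein und erhalten j = 0.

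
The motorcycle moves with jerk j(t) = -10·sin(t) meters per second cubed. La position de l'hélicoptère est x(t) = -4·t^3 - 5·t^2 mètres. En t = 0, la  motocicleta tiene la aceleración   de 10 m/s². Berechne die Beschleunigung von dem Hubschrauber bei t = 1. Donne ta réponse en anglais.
To solve this, we need to take 2 derivatives of our position equation x(t) = -4·t^3 - 5·t^2. Differentiating position, we get velocity: v(t) = -12·t^2 - 10·t. Differentiating velocity, we get acceleration: a(t) = -24·t - 10. From the given acceleration equation a(t) = -24·t - 10, we substitute t = 1 to get a = -34.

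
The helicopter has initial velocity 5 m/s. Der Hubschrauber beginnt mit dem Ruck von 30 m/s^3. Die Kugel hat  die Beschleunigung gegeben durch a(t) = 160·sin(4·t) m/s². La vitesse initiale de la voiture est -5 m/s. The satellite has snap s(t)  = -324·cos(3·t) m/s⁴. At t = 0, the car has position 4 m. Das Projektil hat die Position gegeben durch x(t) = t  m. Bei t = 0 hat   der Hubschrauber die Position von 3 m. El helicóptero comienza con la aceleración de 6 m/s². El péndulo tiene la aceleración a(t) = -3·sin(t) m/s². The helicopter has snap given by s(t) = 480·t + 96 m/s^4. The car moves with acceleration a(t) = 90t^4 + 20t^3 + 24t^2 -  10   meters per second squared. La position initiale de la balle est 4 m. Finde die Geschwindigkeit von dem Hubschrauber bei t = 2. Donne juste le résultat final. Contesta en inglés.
The velocity at t = 2 is v = 525.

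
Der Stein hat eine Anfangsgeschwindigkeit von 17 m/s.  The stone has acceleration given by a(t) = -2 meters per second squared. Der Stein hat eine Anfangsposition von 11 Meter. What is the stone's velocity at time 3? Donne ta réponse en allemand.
Um dies zu lösen, müssen wir 1 Stammfunktion unserer Gleichung für die Beschleunigung a(t) = -2 finden. Durch Integration von der Beschleunigung und Verwendung der Anfangsbedingung v(0) = 17, erhalten wir v(t) = 17 - 2·t. Wir haben die Geschwindigkeit v(t) = 17 - 2·t. Durch Einsetzen von t = 3: v(3) = 11.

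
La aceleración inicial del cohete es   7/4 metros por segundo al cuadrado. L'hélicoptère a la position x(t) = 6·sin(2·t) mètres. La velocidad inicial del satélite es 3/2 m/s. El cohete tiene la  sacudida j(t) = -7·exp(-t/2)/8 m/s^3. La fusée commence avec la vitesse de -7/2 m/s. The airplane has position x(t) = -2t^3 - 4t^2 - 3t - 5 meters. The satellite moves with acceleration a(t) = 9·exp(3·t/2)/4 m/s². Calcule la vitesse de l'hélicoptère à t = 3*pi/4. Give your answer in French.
Pour résoudre ceci, nous devons prendre 1 dérivée de notre équation de la position x(t) = 6·sin(2·t). La dérivée de la position donne la vitesse: v(t) = 12·cos(2·t). De l'équation de la vitesse v(t) = 12·cos(2·t), nous substituons t = 3*pi/4 pour obtenir v = 0.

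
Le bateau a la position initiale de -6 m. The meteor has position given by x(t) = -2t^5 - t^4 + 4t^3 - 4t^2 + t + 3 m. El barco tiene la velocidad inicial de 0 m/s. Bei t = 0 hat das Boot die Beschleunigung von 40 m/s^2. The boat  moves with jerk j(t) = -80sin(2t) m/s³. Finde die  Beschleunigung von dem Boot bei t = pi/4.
Wir müssen unsere Gleichung für den Ruck j(t) = -80·sin(2·t) 1-mal integrieren. Die Stammfunktion von dem Ruck ist die Beschleunigung. Mit a(0) = 40 erhalten wir a(t) = 40·cos(2·t). Wir haben die Beschleunigung a(t) = 40·cos(2·t). Durch Einsetzen von t = pi/4: a(pi/4) = 0.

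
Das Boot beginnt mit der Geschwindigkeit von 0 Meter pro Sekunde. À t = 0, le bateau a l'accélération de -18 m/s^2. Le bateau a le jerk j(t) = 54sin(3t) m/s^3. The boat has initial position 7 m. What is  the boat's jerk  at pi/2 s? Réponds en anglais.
We have jerk j(t) = 54·sin(3·t). Substituting t = pi/2: j(pi/2) = -54.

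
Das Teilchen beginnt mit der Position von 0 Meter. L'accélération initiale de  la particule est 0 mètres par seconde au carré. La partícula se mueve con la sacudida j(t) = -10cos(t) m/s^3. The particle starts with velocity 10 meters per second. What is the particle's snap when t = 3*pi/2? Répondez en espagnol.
Para resolver esto, necesitamos tomar 1 derivada de nuestra ecuación de la sacudida j(t) = -10·cos(t). La derivada de la sacudida da el snap: s(t) = 10·sin(t). Usando s(t) = 10·sin(t) y sustituyendo t = 3*pi/2, encontramos s = -10.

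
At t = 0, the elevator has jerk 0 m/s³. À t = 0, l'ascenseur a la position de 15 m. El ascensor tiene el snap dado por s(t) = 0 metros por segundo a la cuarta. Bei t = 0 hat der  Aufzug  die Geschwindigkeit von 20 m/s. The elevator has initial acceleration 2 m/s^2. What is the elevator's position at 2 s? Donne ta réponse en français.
Pour résoudre ceci, nous devons prendre 4 primitives de notre équation du snap s(t) = 0. L'intégrale du snap est le jerk. En utilisant j(0) = 0, nous obtenons j(t) = 0. L'intégrale du jerk est l'accélération. En utilisant a(0) = 2, nous obtenons a(t) = 2. En intégrant l'accélération et en utilisant la condition initiale v(0) = 20, nous obtenons v(t) = 2·t + 20. En intégrant la vitesse et en utilisant la condition initiale x(0) = 15, nous obtenons x(t) = t^2 + 20·t + 15. Nous avons la position x(t) = t^2 + 20·t + 15. En substituant t = 2: x(2) = 59.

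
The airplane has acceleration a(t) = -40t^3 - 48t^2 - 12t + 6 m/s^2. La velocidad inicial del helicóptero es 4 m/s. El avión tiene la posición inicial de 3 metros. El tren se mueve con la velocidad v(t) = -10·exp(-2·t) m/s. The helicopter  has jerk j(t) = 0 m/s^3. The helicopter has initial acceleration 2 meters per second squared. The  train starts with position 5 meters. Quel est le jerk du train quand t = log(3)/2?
Pour résoudre ceci, nous devons prendre 2 dérivées de notre équation de la vitesse v(t) = -10·exp(-2·t). En dérivant la vitesse, nous obtenons l'accélération: a(t) = 20·exp(-2·t). La dérivée de l'accélération donne le jerk: j(t) = -40·exp(-2·t). Nous avons le jerk j(t) = -40·exp(-2·t). En substituant t = log(3)/2: j(log(3)/2) = -40/3.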